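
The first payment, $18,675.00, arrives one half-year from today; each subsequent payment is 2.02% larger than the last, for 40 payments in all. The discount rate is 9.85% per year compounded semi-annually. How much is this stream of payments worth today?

$433,750.36

Periodic rate r = 0.0985/2 per half-year; n is counted in half-years.
Growing ordinary annuity: PV = PMT₁ × [1 − ((1+g)/(1+r))^n] / (r − g) = 18,675 × [1 − ((1+0.0202)/(1+r))^40] / (r − 0.0202) = $433,750.36.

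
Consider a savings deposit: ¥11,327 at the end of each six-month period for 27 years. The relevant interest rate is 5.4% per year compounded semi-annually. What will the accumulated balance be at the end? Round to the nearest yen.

This is an ordinary annuity: 54 deposits of ¥11,327 at the end of each six-month period.
Periodic rate r = 0.054/2 per half-year; n is counted in half-years.
FV = PMT × [((1+r)^n − 1)/r] = 11,327 × [(1+r)^54 − 1] / r = ¥1,348,778

¥1,348,778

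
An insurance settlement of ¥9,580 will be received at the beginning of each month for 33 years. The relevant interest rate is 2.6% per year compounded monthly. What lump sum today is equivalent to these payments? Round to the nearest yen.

¥2,550,539

This is an annuity due: 396 payments of ¥9,580 at the beginning of each month.
Periodic rate r = 0.026/12 per month; n is counted in months.
PV = PMT × [(1 − (1+r)^−n)/r] × (1+r) = 9,580 × [1 − (1+r)^−396] / r × (1+r) = ¥2,550,539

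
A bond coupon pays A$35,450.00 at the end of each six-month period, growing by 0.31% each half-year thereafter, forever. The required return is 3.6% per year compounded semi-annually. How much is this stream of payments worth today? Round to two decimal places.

Periodic rate r = 0.036/2 per half-year.
Growing perpetuity (Gordon): PV = PMT₁ / (r − g) = 35,450 / (r − 0.0031) = A$2,379,194.63.

A$2,379,194.63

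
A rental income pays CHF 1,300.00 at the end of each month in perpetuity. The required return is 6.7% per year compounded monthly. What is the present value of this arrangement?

CHF 232,835.82

Periodic rate r = 0.067/12 per month.
Level perpetuity: PV = PMT / r = 1,300 / (0.067/12) = CHF 232,835.82.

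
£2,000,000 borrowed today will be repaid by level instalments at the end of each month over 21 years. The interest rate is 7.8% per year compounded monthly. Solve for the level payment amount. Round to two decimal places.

Level ordinary annuity; solve PV = PMT × [(1 − (1+r)^−n)/r] for PMT.
Periodic rate r = 0.078/12 per month; n is counted in months.
With n = 252: PMT = 2,000,000 / ([(1 − (1+r)^−n)/r]) = £16,157.12

£16,157.12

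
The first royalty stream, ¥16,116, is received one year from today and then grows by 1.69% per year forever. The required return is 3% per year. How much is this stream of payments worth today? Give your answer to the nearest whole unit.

¥1,230,229

Periodic rate r = 0.03 per year.
Growing perpetuity (Gordon): PV = PMT₁ / (r − g) = 16,116 / (r − 0.0169) = ¥1,230,229.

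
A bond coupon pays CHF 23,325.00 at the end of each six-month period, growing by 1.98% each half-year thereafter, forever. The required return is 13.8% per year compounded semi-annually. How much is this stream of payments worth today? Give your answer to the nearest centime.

CHF 474,085.37

Periodic rate r = 0.138/2 per half-year.
Growing perpetuity (Gordon): PV = PMT₁ / (r − g) = 23,325 / (r − 0.0198) = CHF 474,085.37.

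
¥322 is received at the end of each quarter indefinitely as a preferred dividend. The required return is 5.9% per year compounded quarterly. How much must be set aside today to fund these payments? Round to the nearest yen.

¥21,831

Periodic rate r = 0.059/4 per quarter.
Level perpetuity: PV = PMT / r = 322 / (0.059/4) = ¥21,831.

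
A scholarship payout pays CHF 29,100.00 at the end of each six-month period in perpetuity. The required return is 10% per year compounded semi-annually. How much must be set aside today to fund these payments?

CHF 582,000.00

Periodic rate r = 0.1/2 per half-year.
Level perpetuity: PV = PMT / r = 29,100 / (0.1/2) = CHF 582,000.00.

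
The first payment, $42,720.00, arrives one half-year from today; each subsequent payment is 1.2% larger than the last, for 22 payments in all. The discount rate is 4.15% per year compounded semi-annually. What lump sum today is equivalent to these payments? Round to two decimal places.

$842,410.81

Periodic rate r = 0.0415/2 per half-year; n is counted in half-years.
Growing ordinary annuity: PV = PMT₁ × [1 − ((1+g)/(1+r))^n] / (r − g) = 42,720 × [1 − ((1+0.012)/(1+r))^22] / (r − 0.012) = $842,410.81.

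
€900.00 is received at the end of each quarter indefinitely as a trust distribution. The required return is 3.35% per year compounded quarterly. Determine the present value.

€107,462.69

Periodic rate r = 0.0335/4 per quarter.
Level perpetuity: PV = PMT / r = 900 / (0.0335/4) = €107,462.69.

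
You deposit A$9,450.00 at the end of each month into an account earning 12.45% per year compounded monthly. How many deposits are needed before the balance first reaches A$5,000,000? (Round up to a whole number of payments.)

Periodic rate r = 0.1245/12 per month; n is counted in months.
Ordinary annuity FV: 5,000,000 = 9,450 × [((1+r)^n − 1)/r].
(1+r)^n = 1 + 5,000,000 × r / 9,450, so n = ln(1 + 5,000,000·r/9,450) / ln(1+r) = 181.19.
Round up to a whole number of payments: n = 182.

182 payments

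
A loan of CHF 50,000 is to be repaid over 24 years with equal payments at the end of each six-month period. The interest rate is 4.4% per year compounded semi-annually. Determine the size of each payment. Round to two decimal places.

CHF 1,697.14

Level ordinary annuity; solve PV = PMT × [(1 − (1+r)^−n)/r] for PMT.
Periodic rate r = 0.044/2 per half-year; n is counted in half-years.
With n = 48: PMT = 50,000 / ([(1 − (1+r)^−n)/r]) = CHF 1,697.14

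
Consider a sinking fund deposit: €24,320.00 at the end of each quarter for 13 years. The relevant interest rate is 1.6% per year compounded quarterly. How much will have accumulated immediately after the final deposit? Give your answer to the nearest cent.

This is an ordinary annuity: 52 deposits of €24,320.00 at the end of each quarter.
Periodic rate r = 0.016/4 per quarter; n is counted in quarters.
FV = PMT × [((1+r)^n − 1)/r] = 24,320 × [(1+r)^52 − 1] / r = €1,402,670.91

€1,402,670.91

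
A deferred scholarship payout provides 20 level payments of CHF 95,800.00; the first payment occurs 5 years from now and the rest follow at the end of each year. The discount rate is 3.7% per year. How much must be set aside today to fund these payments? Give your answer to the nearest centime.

CHF 1,156,358.52

Ordinary annuity of 20 payments, first payment at period 5.
Periodic rate r = 0.037 per year.
The ordinary-annuity PV formula values the stream one period before the first payment (period 4); discount that back 4 periods:
PV₀ = 95,800 × [1 − (1+r)^−20] / r × (1+r)^−4 = CHF 1,156,358.52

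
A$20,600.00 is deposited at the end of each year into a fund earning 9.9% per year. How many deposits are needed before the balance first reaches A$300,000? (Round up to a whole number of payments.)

Periodic rate r = 0.099 per year.
Ordinary annuity FV: 300,000 = 20,600 × [((1+r)^n − 1)/r].
(1+r)^n = 1 + 300,000 × r / 20,600, so n = ln(1 + 300,000·r/20,600) / ln(1+r) = 9.46.
Round up to a whole number of payments: n = 10.

10 payments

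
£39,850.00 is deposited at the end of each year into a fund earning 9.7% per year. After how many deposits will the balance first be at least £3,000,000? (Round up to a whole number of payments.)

Periodic rate r = 0.097 per year.
Ordinary annuity FV: 3,000,000 = 39,850 × [((1+r)^n − 1)/r].
(1+r)^n = 1 + 3,000,000 × r / 39,850, so n = ln(1 + 3,000,000·r/39,850) / ln(1+r) = 22.86.
Round up to a whole number of payments: n = 23.

23 payments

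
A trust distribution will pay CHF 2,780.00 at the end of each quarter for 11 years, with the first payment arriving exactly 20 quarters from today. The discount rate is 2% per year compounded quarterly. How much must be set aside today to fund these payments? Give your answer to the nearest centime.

CHF 99,649.83

Ordinary annuity of 44 payments, first payment at period 20.
Periodic rate r = 0.02/4 per quarter; n is counted in quarters.
The ordinary-annuity PV formula values the stream one period before the first payment (period 19); discount that back 19 periods:
PV₀ = 2,780 × [1 − (1+r)^−44] / r × (1+r)^−19 = CHF 99,649.83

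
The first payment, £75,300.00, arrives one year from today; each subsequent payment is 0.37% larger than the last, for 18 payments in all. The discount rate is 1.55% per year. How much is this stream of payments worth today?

£1,210,708.76

Periodic rate r = 0.0155 per year.
Growing ordinary annuity: PV = PMT₁ × [1 − ((1+g)/(1+r))^n] / (r − g) = 75,300 × [1 − ((1+0.0037)/(1+r))^18] / (r − 0.0037) = £1,210,708.76.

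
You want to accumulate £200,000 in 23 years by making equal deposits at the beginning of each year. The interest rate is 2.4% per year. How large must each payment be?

£6,461.63

Level annuity due; solve FV = PMT × [((1+r)^n − 1)/r] × (1+r) for PMT.
Periodic rate r = 0.024 per year.
With n = 23: PMT = 200,000 / ([((1+r)^n − 1)/r] × (1+r)) = £6,461.63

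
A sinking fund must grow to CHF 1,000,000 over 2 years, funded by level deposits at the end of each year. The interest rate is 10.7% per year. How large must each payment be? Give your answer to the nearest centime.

Level ordinary annuity; solve FV = PMT × [((1+r)^n − 1)/r] for PMT.
Periodic rate r = 0.107 per year.
With n = 2: PMT = 1,000,000 / ([((1+r)^n − 1)/r]) = CHF 474,608.45

CHF 474,608.45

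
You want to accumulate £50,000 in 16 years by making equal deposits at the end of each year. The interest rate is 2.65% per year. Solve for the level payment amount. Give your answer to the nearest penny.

Level ordinary annuity; solve FV = PMT × [((1+r)^n − 1)/r] for PMT.
Periodic rate r = 0.0265 per year.
With n = 16: PMT = 50,000 / ([((1+r)^n − 1)/r]) = £2,549.80

£2,549.80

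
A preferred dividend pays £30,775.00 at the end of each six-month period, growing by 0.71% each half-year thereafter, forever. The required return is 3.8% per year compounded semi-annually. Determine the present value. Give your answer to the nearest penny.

Periodic rate r = 0.038/2 per half-year.
Growing perpetuity (Gordon): PV = PMT₁ / (r − g) = 30,775 / (r − 0.0071) = £2,586,134.45.

£2,586,134.45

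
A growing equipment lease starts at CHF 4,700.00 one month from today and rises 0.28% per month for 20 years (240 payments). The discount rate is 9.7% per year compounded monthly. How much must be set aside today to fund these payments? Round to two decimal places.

Periodic rate r = 0.097/12 per month; n is counted in months.
Growing ordinary annuity: PV = PMT₁ × [1 − ((1+g)/(1+r))^n] / (r − g) = 4,700 × [1 − ((1+0.0028)/(1+r))^240] / (r − 0.0028) = CHF 637,541.70.

CHF 637,541.70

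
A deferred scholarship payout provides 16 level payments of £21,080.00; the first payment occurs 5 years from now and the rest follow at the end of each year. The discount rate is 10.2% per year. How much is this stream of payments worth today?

£110,510.53

Ordinary annuity of 16 payments, first payment at period 5.
Periodic rate r = 0.102 per year.
The ordinary-annuity PV formula values the stream one period before the first payment (period 4); discount that back 4 periods:
PV₀ = 21,080 × [1 − (1+r)^−16] / r × (1+r)^−4 = £110,510.53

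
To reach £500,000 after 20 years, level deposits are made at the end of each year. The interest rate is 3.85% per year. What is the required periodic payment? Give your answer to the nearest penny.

Level ordinary annuity; solve FV = PMT × [((1+r)^n − 1)/r] for PMT.
Periodic rate r = 0.0385 per year.
With n = 20: PMT = 500,000 / ([((1+r)^n − 1)/r]) = £17,053.87

£17,053.87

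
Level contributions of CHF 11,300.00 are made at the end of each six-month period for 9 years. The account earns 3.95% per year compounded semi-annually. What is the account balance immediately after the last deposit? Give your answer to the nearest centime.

This is an ordinary annuity: 18 deposits of CHF 11,300.00 at the end of each six-month period.
Periodic rate r = 0.0395/2 per half-year; n is counted in half-years.
FV = PMT × [((1+r)^n − 1)/r] = 11,300 × [(1+r)^18 − 1] / r = CHF 241,424.23

CHF 241,424.23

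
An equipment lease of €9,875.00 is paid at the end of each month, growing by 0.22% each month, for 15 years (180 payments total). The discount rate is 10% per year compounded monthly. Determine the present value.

€1,073,158.70

Periodic rate r = 0.1/12 per month; n is counted in months.
Growing ordinary annuity: PV = PMT₁ × [1 − ((1+g)/(1+r))^n] / (r − g) = 9,875 × [1 − ((1+0.0022)/(1+r))^180] / (r − 0.0022) = €1,073,158.70.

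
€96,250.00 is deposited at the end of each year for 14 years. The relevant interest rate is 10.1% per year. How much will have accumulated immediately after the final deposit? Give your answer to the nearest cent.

This is an ordinary annuity: 14 deposits of €96,250.00 at the end of each year.
Periodic rate r = 0.101 per year.
FV = PMT × [((1+r)^n − 1)/r] = 96,250 × [(1+r)^14 − 1] / r = €2,712,264.74

€2,712,264.74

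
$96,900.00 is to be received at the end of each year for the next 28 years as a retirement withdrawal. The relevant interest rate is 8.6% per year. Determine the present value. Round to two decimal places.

$1,014,905.97

This is an ordinary annuity: 28 payments of $96,900.00 at the end of each year.
Periodic rate r = 0.086 per year.
PV = PMT × [(1 − (1+r)^−n)/r] = 96,900 × [1 − (1+r)^−28] / r = $1,014,905.97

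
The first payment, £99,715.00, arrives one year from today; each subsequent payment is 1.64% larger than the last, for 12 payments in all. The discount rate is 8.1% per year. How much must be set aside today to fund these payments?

Periodic rate r = 0.081 per year.
Growing ordinary annuity: PV = PMT₁ × [1 − ((1+g)/(1+r))^n] / (r − g) = 99,715 × [1 − ((1+0.0164)/(1+r))^12] / (r − 0.0164) = £806,697.96.

£806,697.96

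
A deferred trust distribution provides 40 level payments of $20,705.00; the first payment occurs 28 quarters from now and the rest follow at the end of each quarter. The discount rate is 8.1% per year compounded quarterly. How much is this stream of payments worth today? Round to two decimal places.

$328,200.36

Ordinary annuity of 40 payments, first payment at period 28.
Periodic rate r = 0.081/4 per quarter; n is counted in quarters.
The ordinary-annuity PV formula values the stream one period before the first payment (period 27); discount that back 27 periods:
PV₀ = 20,705 × [1 − (1+r)^−40] / r × (1+r)^−27 = $328,200.36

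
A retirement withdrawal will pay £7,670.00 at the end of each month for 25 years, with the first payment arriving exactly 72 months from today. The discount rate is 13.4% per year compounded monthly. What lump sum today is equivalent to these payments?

Ordinary annuity of 300 payments, first payment at period 72.
Periodic rate r = 0.134/12 per month; n is counted in months.
The ordinary-annuity PV formula values the stream one period before the first payment (period 71); discount that back 71 periods:
PV₀ = 7,670 × [1 − (1+r)^−300] / r × (1+r)^−71 = £301,058.08

£301,058.08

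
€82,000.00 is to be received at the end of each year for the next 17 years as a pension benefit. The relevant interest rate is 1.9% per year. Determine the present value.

€1,181,788.53

This is an ordinary annuity: 17 payments of €82,000.00 at the end of each year.
Periodic rate r = 0.019 per year.
PV = PMT × [(1 − (1+r)^−n)/r] = 82,000 × [1 − (1+r)^−17] / r = €1,181,788.53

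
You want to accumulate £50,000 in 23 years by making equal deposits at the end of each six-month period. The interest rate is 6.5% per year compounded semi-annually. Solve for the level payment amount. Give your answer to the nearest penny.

Level ordinary annuity; solve FV = PMT × [((1+r)^n − 1)/r] for PMT.
Periodic rate r = 0.065/2 per half-year; n is counted in half-years.
With n = 46: PMT = 50,000 / ([((1+r)^n − 1)/r]) = £484.42

£484.42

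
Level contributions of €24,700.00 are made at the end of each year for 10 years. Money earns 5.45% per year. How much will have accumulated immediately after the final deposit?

This is an ordinary annuity: 10 deposits of €24,700.00 at the end of each year.
Periodic rate r = 0.0545 per year.
FV = PMT × [((1+r)^n − 1)/r] = 24,700 × [(1+r)^10 − 1] / r = €317,277.72

€317,277.72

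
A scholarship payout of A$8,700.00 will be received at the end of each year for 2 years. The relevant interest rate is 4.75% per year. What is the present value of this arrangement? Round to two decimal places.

A$16,234.36

This is an ordinary annuity: 2 payments of A$8,700.00 at the end of each year.
Periodic rate r = 0.0475 per year.
PV = PMT × [(1 − (1+r)^−n)/r] = 8,700 × [1 − (1+r)^−2] / r = A$16,234.36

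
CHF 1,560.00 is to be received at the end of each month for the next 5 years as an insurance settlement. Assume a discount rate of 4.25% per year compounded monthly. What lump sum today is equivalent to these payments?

CHF 84,189.82

This is an ordinary annuity: 60 payments of CHF 1,560.00 at the end of each month.
Periodic rate r = 0.0425/12 per month; n is counted in months.
PV = PMT × [(1 − (1+r)^−n)/r] = 1,560 × [1 − (1+r)^−60] / r = CHF 84,189.82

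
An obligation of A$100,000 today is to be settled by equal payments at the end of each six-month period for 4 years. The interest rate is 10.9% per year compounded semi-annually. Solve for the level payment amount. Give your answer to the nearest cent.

Level ordinary annuity; solve PV = PMT × [(1 − (1+r)^−n)/r] for PMT.
Periodic rate r = 0.109/2 per half-year; n is counted in half-years.
With n = 8: PMT = 100,000 / ([(1 − (1+r)^−n)/r]) = A$15,754.84

A$15,754.84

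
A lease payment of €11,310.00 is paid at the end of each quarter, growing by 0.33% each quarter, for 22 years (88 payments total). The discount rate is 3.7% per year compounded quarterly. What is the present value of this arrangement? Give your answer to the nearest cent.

Periodic rate r = 0.037/4 per quarter; n is counted in quarters.
Growing ordinary annuity: PV = PMT₁ × [1 − ((1+g)/(1+r))^n] / (r − g) = 11,310 × [1 − ((1+0.0033)/(1+r))^88] / (r − 0.0033) = €771,131.81.

€771,131.81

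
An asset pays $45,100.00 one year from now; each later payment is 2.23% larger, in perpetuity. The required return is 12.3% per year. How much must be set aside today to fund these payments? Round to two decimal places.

Periodic rate r = 0.123 per year.
Growing perpetuity (Gordon): PV = PMT₁ / (r − g) = 45,100 / (r − 0.0223) = $447,864.95.

$447,864.95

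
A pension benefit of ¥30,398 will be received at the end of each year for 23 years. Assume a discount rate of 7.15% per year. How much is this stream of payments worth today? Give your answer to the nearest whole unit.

¥338,307

This is an ordinary annuity: 23 payments of ¥30,398 at the end of each year.
Periodic rate r = 0.0715 per year.
PV = PMT × [(1 − (1+r)^−n)/r] = 30,398 × [1 − (1+r)^−23] / r = ¥338,307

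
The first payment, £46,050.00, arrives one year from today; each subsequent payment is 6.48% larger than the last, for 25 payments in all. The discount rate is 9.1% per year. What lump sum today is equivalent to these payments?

£800,416.07

Periodic rate r = 0.091 per year.
Growing ordinary annuity: PV = PMT₁ × [1 − ((1+g)/(1+r))^n] / (r − g) = 46,050 × [1 − ((1+0.0648)/(1+r))^25] / (r − 0.0648) = £800,416.07.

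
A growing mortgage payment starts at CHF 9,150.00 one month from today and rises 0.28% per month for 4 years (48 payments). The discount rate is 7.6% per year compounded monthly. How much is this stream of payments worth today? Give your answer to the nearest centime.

Periodic rate r = 0.076/12 per month; n is counted in months.
Growing ordinary annuity: PV = PMT₁ × [1 − ((1+g)/(1+r))^n] / (r − g) = 9,150 × [1 − ((1+0.0028)/(1+r))^48] / (r − 0.0028) = CHF 402,289.67.

CHF 402,289.67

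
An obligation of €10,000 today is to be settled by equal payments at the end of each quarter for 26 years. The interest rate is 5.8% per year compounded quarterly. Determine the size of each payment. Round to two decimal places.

€186.80

Level ordinary annuity; solve PV = PMT × [(1 − (1+r)^−n)/r] for PMT.
Periodic rate r = 0.058/4 per quarter; n is counted in quarters.
With n = 104: PMT = 10,000 / ([(1 − (1+r)^−n)/r]) = €186.80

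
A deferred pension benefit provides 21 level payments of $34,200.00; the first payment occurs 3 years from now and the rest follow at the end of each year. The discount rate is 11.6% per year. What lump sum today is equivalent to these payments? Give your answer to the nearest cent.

$213,101.96

Ordinary annuity of 21 payments, first payment at period 3.
Periodic rate r = 0.116 per year.
The ordinary-annuity PV formula values the stream one period before the first payment (period 2); discount that back 2 periods:
PV₀ = 34,200 × [1 − (1+r)^−21] / r × (1+r)^−2 = $213,101.96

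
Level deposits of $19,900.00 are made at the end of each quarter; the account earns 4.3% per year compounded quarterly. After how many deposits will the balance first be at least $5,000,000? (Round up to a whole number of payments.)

Periodic rate r = 0.043/4 per quarter; n is counted in quarters.
Ordinary annuity FV: 5,000,000 = 19,900 × [((1+r)^n − 1)/r].
(1+r)^n = 1 + 5,000,000 × r / 19,900, so n = ln(1 + 5,000,000·r/19,900) / ln(1+r) = 122.38.
Round up to a whole number of payments: n = 123.

123 payments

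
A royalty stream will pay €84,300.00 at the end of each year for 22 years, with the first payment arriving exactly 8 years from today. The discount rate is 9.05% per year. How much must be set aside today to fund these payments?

Ordinary annuity of 22 payments, first payment at period 8.
Periodic rate r = 0.0905 per year.
The ordinary-annuity PV formula values the stream one period before the first payment (period 7); discount that back 7 periods:
PV₀ = 84,300 × [1 − (1+r)^−22] / r × (1+r)^−7 = €432,409.44

€432,409.44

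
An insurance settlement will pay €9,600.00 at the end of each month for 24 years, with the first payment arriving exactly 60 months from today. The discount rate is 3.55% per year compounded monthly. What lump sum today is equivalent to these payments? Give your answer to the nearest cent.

€1,561,759.05

Ordinary annuity of 288 payments, first payment at period 60.
Periodic rate r = 0.0355/12 per month; n is counted in months.
The ordinary-annuity PV formula values the stream one period before the first payment (period 59); discount that back 59 periods:
PV₀ = 9,600 × [1 − (1+r)^−288] / r × (1+r)^−59 = €1,561,759.05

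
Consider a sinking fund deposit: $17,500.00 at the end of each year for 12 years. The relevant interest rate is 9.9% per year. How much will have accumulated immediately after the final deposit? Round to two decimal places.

$371,983.12

This is an ordinary annuity: 12 deposits of $17,500.00 at the end of each year.
Periodic rate r = 0.099 per year.
FV = PMT × [((1+r)^n − 1)/r] = 17,500 × [(1+r)^12 − 1] / r = $371,983.12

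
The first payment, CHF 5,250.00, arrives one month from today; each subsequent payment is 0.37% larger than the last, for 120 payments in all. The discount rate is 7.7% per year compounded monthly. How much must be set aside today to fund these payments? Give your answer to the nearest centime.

Periodic rate r = 0.077/12 per month; n is counted in months.
Growing ordinary annuity: PV = PMT₁ × [1 − ((1+g)/(1+r))^n] / (r − g) = 5,250 × [1 − ((1+0.0037)/(1+r))^120] / (r − 0.0037) = CHF 535,325.50.

CHF 535,325.50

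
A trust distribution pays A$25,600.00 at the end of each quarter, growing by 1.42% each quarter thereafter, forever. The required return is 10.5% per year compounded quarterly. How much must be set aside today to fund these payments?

Periodic rate r = 0.105/4 per quarter.
Growing perpetuity (Gordon): PV = PMT₁ / (r − g) = 25,600 / (r − 0.0142) = A$2,124,481.33.

A$2,124,481.33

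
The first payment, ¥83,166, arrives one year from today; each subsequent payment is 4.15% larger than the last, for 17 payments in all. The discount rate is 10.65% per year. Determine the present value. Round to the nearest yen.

¥822,319

Periodic rate r = 0.1065 per year.
Growing ordinary annuity: PV = PMT₁ × [1 − ((1+g)/(1+r))^n] / (r − g) = 83,166 × [1 − ((1+0.0415)/(1+r))^17] / (r − 0.0415) = ¥822,319.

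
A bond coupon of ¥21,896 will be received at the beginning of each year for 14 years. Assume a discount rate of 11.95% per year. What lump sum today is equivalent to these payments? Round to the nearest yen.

This is an annuity due: 14 payments of ¥21,896 at the beginning of each year.
Periodic rate r = 0.1195 per year.
PV = PMT × [(1 − (1+r)^−n)/r] × (1+r) = 21,896 × [1 − (1+r)^−14] / r × (1+r) = ¥162,890

¥162,890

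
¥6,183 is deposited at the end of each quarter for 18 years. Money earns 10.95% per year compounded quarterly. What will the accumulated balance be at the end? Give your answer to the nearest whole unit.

¥1,352,957

This is an ordinary annuity: 72 deposits of ¥6,183 at the end of each quarter.
Periodic rate r = 0.1095/4 per quarter; n is counted in quarters.
FV = PMT × [((1+r)^n − 1)/r] = 6,183 × [(1+r)^72 − 1] / r = ¥1,352,957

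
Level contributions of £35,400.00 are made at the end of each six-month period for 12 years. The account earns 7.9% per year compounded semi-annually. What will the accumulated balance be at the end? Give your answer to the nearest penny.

£1,374,676.57

This is an ordinary annuity: 24 deposits of £35,400.00 at the end of each six-month period.
Periodic rate r = 0.079/2 per half-year; n is counted in half-years.
FV = PMT × [((1+r)^n − 1)/r] = 35,400 × [(1+r)^24 − 1] / r = £1,374,676.57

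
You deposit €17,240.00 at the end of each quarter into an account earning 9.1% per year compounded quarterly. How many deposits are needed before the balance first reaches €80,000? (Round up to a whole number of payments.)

Periodic rate r = 0.091/4 per quarter; n is counted in quarters.
Ordinary annuity FV: 80,000 = 17,240 × [((1+r)^n − 1)/r].
(1+r)^n = 1 + 80,000 × r / 17,240, so n = ln(1 + 80,000·r/17,240) / ln(1+r) = 4.46.
Round up to a whole number of payments: n = 5.

5 payments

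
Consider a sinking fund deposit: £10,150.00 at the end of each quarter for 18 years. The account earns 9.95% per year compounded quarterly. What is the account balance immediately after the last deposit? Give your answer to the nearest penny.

£1,985,318.05

This is an ordinary annuity: 72 deposits of £10,150.00 at the end of each quarter.
Periodic rate r = 0.0995/4 per quarter; n is counted in quarters.
FV = PMT × [((1+r)^n − 1)/r] = 10,150 × [(1+r)^72 − 1] / r = £1,985,318.05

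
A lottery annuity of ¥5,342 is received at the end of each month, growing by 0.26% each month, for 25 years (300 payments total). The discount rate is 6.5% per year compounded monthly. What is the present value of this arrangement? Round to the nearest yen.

¥1,079,131

Periodic rate r = 0.065/12 per month; n is counted in months.
Growing ordinary annuity: PV = PMT₁ × [1 − ((1+g)/(1+r))^n] / (r − g) = 5,342 × [1 − ((1+0.0026)/(1+r))^300] / (r − 0.0026) = ¥1,079,131.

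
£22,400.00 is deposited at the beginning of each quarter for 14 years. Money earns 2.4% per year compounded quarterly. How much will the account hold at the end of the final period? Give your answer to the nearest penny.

£1,494,537.04

This is an annuity due: 56 deposits of £22,400.00 at the beginning of each quarter.
Periodic rate r = 0.024/4 per quarter; n is counted in quarters.
FV = PMT × [((1+r)^n − 1)/r] × (1+r) = 22,400 × [(1+r)^56 − 1] / r × (1+r) = £1,494,537.04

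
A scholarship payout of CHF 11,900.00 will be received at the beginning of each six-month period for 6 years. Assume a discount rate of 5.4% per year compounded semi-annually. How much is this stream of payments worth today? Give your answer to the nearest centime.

This is an annuity due: 12 payments of CHF 11,900.00 at the beginning of each six-month period.
Periodic rate r = 0.054/2 per half-year; n is counted in half-years.
PV = PMT × [(1 − (1+r)^−n)/r] × (1+r) = 11,900 × [1 − (1+r)^−12] / r × (1+r) = CHF 123,858.53

CHF 123,858.53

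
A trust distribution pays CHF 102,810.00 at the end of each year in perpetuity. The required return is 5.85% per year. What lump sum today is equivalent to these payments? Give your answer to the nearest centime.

CHF 1,757,435.90

Periodic rate r = 0.0585 per year.
Level perpetuity: PV = PMT / r = 102,810 / (0.0585) = CHF 1,757,435.90.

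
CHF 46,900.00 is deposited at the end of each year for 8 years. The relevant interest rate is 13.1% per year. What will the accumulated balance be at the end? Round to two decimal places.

CHF 600,507.40

This is an ordinary annuity: 8 deposits of CHF 46,900.00 at the end of each year.
Periodic rate r = 0.131 per year.
FV = PMT × [((1+r)^n − 1)/r] = 46,900 × [(1+r)^8 − 1] / r = CHF 600,507.40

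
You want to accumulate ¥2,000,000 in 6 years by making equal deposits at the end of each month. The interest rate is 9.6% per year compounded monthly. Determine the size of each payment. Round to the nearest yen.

¥20,650

Level ordinary annuity; solve FV = PMT × [((1+r)^n − 1)/r] for PMT.
Periodic rate r = 0.096/12 per month; n is counted in months.
With n = 72: PMT = 2,000,000 / ([((1+r)^n − 1)/r]) = ¥20,650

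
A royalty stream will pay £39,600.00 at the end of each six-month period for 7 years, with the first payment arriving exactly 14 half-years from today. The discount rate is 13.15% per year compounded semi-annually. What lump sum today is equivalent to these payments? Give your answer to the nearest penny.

£155,275.61

Ordinary annuity of 14 payments, first payment at period 14.
Periodic rate r = 0.1315/2 per half-year; n is counted in half-years.
The ordinary-annuity PV formula values the stream one period before the first payment (period 13); discount that back 13 periods:
PV₀ = 39,600 × [1 − (1+r)^−14] / r × (1+r)^−13 = £155,275.61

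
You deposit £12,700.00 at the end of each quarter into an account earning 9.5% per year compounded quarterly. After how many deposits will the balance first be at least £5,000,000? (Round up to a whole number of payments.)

Periodic rate r = 0.095/4 per quarter; n is counted in quarters.
Ordinary annuity FV: 5,000,000 = 12,700 × [((1+r)^n − 1)/r].
(1+r)^n = 1 + 5,000,000 × r / 12,700, so n = ln(1 + 5,000,000·r/12,700) / ln(1+r) = 99.56.
Round up to a whole number of payments: n = 100.

100 payments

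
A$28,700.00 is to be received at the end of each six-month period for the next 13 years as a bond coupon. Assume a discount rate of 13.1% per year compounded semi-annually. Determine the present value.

A$353,979.82

This is an ordinary annuity: 26 payments of A$28,700.00 at the end of each six-month period.
Periodic rate r = 0.131/2 per half-year; n is counted in half-years.
PV = PMT × [(1 − (1+r)^−n)/r] = 28,700 × [1 − (1+r)^−26] / r = A$353,979.82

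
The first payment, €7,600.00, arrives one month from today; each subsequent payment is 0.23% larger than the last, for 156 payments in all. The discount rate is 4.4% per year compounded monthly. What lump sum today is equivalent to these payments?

€1,064,887.62

Periodic rate r = 0.044/12 per month; n is counted in months.
Growing ordinary annuity: PV = PMT₁ × [1 − ((1+g)/(1+r))^n] / (r − g) = 7,600 × [1 − ((1+0.0023)/(1+r))^156] / (r − 0.0023) = €1,064,887.62.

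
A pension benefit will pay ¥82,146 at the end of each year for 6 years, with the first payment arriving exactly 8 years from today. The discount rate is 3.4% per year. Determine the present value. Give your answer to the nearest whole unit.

Ordinary annuity of 6 payments, first payment at period 8.
Periodic rate r = 0.034 per year.
The ordinary-annuity PV formula values the stream one period before the first payment (period 7); discount that back 7 periods:
PV₀ = 82,146 × [1 − (1+r)^−6] / r × (1+r)^−7 = ¥347,520

¥347,520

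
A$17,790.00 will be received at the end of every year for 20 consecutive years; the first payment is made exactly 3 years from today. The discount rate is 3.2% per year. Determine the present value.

Ordinary annuity of 20 payments, first payment at period 3.
Periodic rate r = 0.032 per year.
The ordinary-annuity PV formula values the stream one period before the first payment (period 2); discount that back 2 periods:
PV₀ = 17,790 × [1 − (1+r)^−20] / r × (1+r)^−2 = A$243,977.46

A$243,977.46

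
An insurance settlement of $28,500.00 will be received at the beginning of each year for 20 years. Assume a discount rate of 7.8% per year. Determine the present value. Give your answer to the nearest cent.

$306,185.79

This is an annuity due: 20 payments of $28,500.00 at the beginning of each year.
Periodic rate r = 0.078 per year.
PV = PMT × [(1 − (1+r)^−n)/r] × (1+r) = 28,500 × [1 − (1+r)^−20] / r × (1+r) = $306,185.79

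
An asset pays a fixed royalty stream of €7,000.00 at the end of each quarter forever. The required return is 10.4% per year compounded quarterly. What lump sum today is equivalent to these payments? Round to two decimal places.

€269,230.77

Periodic rate r = 0.104/4 per quarter.
Level perpetuity: PV = PMT / r = 7,000 / (0.104/4) = €269,230.77.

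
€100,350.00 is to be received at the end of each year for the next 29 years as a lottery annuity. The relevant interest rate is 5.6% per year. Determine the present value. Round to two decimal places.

€1,422,922.35

This is an ordinary annuity: 29 payments of €100,350.00 at the end of each year.
Periodic rate r = 0.056 per year.
PV = PMT × [(1 − (1+r)^−n)/r] = 100,350 × [1 − (1+r)^−29] / r = €1,422,922.35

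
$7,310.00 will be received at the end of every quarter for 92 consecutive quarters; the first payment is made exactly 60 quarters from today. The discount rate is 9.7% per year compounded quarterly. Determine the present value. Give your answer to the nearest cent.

Ordinary annuity of 92 payments, first payment at period 60.
Periodic rate r = 0.097/4 per quarter; n is counted in quarters.
The ordinary-annuity PV formula values the stream one period before the first payment (period 59); discount that back 59 periods:
PV₀ = 7,310 × [1 − (1+r)^−92] / r × (1+r)^−59 = $65,236.03

$65,236.03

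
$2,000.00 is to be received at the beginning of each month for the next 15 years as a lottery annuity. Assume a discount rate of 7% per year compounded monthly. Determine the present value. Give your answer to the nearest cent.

This is an annuity due: 180 payments of $2,000.00 at the beginning of each month.
Periodic rate r = 0.07/12 per month; n is counted in months.
PV = PMT × [(1 − (1+r)^−n)/r] × (1+r) = 2,000 × [1 − (1+r)^−180] / r × (1+r) = $223,809.90

$223,809.90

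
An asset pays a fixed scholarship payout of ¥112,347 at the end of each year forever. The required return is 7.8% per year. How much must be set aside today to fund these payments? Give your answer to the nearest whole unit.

¥1,440,346

Periodic rate r = 0.078 per year.
Level perpetuity: PV = PMT / r = 112,347 / (0.078) = ¥1,440,346.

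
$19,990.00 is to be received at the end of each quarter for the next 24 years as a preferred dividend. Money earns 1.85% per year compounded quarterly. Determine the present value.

This is an ordinary annuity: 96 payments of $19,990.00 at the end of each quarter.
Periodic rate r = 0.0185/4 per quarter; n is counted in quarters.
PV = PMT × [(1 − (1+r)^−n)/r] = 19,990 × [1 − (1+r)^−96] / r = $1,546,805.20

$1,546,805.20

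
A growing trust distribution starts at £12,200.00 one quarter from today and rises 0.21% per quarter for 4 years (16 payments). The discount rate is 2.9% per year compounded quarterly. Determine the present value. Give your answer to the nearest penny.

Periodic rate r = 0.029/4 per quarter; n is counted in quarters.
Growing ordinary annuity: PV = PMT₁ × [1 − ((1+g)/(1+r))^n] / (r − g) = 12,200 × [1 − ((1+0.0021)/(1+r))^16] / (r − 0.0021) = £186,537.94.

£186,537.94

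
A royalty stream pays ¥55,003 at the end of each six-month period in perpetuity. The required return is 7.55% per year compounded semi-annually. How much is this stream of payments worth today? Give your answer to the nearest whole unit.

Periodic rate r = 0.0755/2 per half-year.
Level perpetuity: PV = PMT / r = 55,003 / (0.0755/2) = ¥1,457,033.

¥1,457,033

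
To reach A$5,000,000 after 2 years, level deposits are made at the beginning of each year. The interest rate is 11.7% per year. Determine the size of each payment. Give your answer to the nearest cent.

A$2,114,442.96

Level annuity due; solve FV = PMT × [((1+r)^n − 1)/r] × (1+r) for PMT.
Periodic rate r = 0.117 per year.
With n = 2: PMT = 5,000,000 / ([((1+r)^n − 1)/r] × (1+r)) = A$2,114,442.96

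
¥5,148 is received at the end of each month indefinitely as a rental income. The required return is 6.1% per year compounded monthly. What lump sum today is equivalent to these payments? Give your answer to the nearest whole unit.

¥1,012,721

Periodic rate r = 0.061/12 per month.
Level perpetuity: PV = PMT / r = 5,148 / (0.061/12) = ¥1,012,721.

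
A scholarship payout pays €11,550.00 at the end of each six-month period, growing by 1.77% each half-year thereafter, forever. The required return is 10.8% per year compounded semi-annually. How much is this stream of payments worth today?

€318,181.82

Periodic rate r = 0.108/2 per half-year.
Growing perpetuity (Gordon): PV = PMT₁ / (r − g) = 11,550 / (r − 0.0177) = €318,181.82.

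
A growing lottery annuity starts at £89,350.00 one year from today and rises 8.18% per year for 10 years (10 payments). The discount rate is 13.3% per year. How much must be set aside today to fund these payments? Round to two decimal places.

£646,123.32

Periodic rate r = 0.133 per year.
Growing ordinary annuity: PV = PMT₁ × [1 − ((1+g)/(1+r))^n] / (r − g) = 89,350 × [1 − ((1+0.0818)/(1+r))^10] / (r − 0.0818) = £646,123.32.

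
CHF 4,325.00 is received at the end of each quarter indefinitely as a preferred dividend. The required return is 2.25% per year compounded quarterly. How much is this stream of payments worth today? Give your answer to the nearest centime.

CHF 768,888.89

Periodic rate r = 0.0225/4 per quarter.
Level perpetuity: PV = PMT / r = 4,325 / (0.0225/4) = CHF 768,888.89.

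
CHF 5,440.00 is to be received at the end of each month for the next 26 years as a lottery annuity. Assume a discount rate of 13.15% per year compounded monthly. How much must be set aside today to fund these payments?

CHF 479,865.17

This is an ordinary annuity: 312 payments of CHF 5,440.00 at the end of each month.
Periodic rate r = 0.1315/12 per month; n is counted in months.
PV = PMT × [(1 − (1+r)^−n)/r] = 5,440 × [1 − (1+r)^−312] / r = CHF 479,865.17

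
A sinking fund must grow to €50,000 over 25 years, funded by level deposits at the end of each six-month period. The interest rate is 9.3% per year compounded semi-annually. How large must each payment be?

Level ordinary annuity; solve FV = PMT × [((1+r)^n − 1)/r] for PMT.
Periodic rate r = 0.093/2 per half-year; n is counted in half-years.
With n = 50: PMT = 50,000 / ([((1+r)^n − 1)/r]) = €267.11

€267.11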